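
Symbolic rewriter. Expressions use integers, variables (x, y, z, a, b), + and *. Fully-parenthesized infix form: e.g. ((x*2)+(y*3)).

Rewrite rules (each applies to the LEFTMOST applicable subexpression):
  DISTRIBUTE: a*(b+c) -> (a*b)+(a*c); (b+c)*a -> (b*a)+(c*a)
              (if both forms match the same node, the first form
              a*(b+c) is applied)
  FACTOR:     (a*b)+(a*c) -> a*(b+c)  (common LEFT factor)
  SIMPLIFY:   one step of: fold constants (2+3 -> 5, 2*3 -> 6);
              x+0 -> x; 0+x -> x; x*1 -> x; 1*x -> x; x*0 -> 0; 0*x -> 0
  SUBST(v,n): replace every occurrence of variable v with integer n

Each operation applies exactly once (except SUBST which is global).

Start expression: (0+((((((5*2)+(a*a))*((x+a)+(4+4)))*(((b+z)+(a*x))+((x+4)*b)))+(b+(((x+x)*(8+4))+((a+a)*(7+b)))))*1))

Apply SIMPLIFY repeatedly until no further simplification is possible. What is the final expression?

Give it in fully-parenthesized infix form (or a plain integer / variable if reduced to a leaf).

Answer: ((((10+(a*a))*((x+a)+8))*(((b+z)+(a*x))+((x+4)*b)))+(b+(((x+x)*12)+((a+a)*(7+b)))))

Derivation:
Start: (0+((((((5*2)+(a*a))*((x+a)+(4+4)))*(((b+z)+(a*x))+((x+4)*b)))+(b+(((x+x)*(8+4))+((a+a)*(7+b)))))*1))
Step 1: at root: (0+((((((5*2)+(a*a))*((x+a)+(4+4)))*(((b+z)+(a*x))+((x+4)*b)))+(b+(((x+x)*(8+4))+((a+a)*(7+b)))))*1)) -> ((((((5*2)+(a*a))*((x+a)+(4+4)))*(((b+z)+(a*x))+((x+4)*b)))+(b+(((x+x)*(8+4))+((a+a)*(7+b)))))*1); overall: (0+((((((5*2)+(a*a))*((x+a)+(4+4)))*(((b+z)+(a*x))+((x+4)*b)))+(b+(((x+x)*(8+4))+((a+a)*(7+b)))))*1)) -> ((((((5*2)+(a*a))*((x+a)+(4+4)))*(((b+z)+(a*x))+((x+4)*b)))+(b+(((x+x)*(8+4))+((a+a)*(7+b)))))*1)
Step 2: at root: ((((((5*2)+(a*a))*((x+a)+(4+4)))*(((b+z)+(a*x))+((x+4)*b)))+(b+(((x+x)*(8+4))+((a+a)*(7+b)))))*1) -> (((((5*2)+(a*a))*((x+a)+(4+4)))*(((b+z)+(a*x))+((x+4)*b)))+(b+(((x+x)*(8+4))+((a+a)*(7+b))))); overall: ((((((5*2)+(a*a))*((x+a)+(4+4)))*(((b+z)+(a*x))+((x+4)*b)))+(b+(((x+x)*(8+4))+((a+a)*(7+b)))))*1) -> (((((5*2)+(a*a))*((x+a)+(4+4)))*(((b+z)+(a*x))+((x+4)*b)))+(b+(((x+x)*(8+4))+((a+a)*(7+b)))))
Step 3: at LLLL: (5*2) -> 10; overall: (((((5*2)+(a*a))*((x+a)+(4+4)))*(((b+z)+(a*x))+((x+4)*b)))+(b+(((x+x)*(8+4))+((a+a)*(7+b))))) -> ((((10+(a*a))*((x+a)+(4+4)))*(((b+z)+(a*x))+((x+4)*b)))+(b+(((x+x)*(8+4))+((a+a)*(7+b)))))
Step 4: at LLRR: (4+4) -> 8; overall: ((((10+(a*a))*((x+a)+(4+4)))*(((b+z)+(a*x))+((x+4)*b)))+(b+(((x+x)*(8+4))+((a+a)*(7+b))))) -> ((((10+(a*a))*((x+a)+8))*(((b+z)+(a*x))+((x+4)*b)))+(b+(((x+x)*(8+4))+((a+a)*(7+b)))))
Step 5: at RRLR: (8+4) -> 12; overall: ((((10+(a*a))*((x+a)+8))*(((b+z)+(a*x))+((x+4)*b)))+(b+(((x+x)*(8+4))+((a+a)*(7+b))))) -> ((((10+(a*a))*((x+a)+8))*(((b+z)+(a*x))+((x+4)*b)))+(b+(((x+x)*12)+((a+a)*(7+b)))))
Fixed point: ((((10+(a*a))*((x+a)+8))*(((b+z)+(a*x))+((x+4)*b)))+(b+(((x+x)*12)+((a+a)*(7+b)))))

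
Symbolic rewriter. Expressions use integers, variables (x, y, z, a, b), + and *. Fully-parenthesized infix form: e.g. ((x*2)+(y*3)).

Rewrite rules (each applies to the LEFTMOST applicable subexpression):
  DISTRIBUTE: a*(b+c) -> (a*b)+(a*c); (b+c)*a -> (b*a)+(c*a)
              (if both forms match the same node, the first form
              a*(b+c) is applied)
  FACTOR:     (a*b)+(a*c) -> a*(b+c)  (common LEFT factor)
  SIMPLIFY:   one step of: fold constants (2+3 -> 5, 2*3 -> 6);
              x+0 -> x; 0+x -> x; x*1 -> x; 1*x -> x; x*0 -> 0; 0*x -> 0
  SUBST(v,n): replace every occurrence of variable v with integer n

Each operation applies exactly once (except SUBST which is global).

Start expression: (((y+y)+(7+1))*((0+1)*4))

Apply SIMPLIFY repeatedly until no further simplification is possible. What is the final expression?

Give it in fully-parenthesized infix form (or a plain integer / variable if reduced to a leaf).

Answer: (((y+y)+8)*4)

Derivation:
Start: (((y+y)+(7+1))*((0+1)*4))
Step 1: at LR: (7+1) -> 8; overall: (((y+y)+(7+1))*((0+1)*4)) -> (((y+y)+8)*((0+1)*4))
Step 2: at RL: (0+1) -> 1; overall: (((y+y)+8)*((0+1)*4)) -> (((y+y)+8)*(1*4))
Step 3: at R: (1*4) -> 4; overall: (((y+y)+8)*(1*4)) -> (((y+y)+8)*4)
Fixed point: (((y+y)+8)*4)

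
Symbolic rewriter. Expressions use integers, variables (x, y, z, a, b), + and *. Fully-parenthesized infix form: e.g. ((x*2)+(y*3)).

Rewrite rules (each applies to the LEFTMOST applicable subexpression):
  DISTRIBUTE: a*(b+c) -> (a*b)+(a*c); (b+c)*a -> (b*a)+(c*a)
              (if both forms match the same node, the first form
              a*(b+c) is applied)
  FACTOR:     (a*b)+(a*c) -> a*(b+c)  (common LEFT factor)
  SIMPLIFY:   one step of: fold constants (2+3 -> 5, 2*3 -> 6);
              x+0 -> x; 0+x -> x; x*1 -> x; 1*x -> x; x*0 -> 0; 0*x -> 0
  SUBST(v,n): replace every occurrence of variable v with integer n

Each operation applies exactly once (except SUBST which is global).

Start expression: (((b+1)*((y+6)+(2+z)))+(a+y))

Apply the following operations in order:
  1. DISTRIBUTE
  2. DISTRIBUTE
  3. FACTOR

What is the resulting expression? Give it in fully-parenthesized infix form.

Start: (((b+1)*((y+6)+(2+z)))+(a+y))
Apply DISTRIBUTE at L (target: ((b+1)*((y+6)+(2+z)))): (((b+1)*((y+6)+(2+z)))+(a+y)) -> ((((b+1)*(y+6))+((b+1)*(2+z)))+(a+y))
Apply DISTRIBUTE at LL (target: ((b+1)*(y+6))): ((((b+1)*(y+6))+((b+1)*(2+z)))+(a+y)) -> (((((b+1)*y)+((b+1)*6))+((b+1)*(2+z)))+(a+y))
Apply FACTOR at LL (target: (((b+1)*y)+((b+1)*6))): (((((b+1)*y)+((b+1)*6))+((b+1)*(2+z)))+(a+y)) -> ((((b+1)*(y+6))+((b+1)*(2+z)))+(a+y))

Answer: ((((b+1)*(y+6))+((b+1)*(2+z)))+(a+y))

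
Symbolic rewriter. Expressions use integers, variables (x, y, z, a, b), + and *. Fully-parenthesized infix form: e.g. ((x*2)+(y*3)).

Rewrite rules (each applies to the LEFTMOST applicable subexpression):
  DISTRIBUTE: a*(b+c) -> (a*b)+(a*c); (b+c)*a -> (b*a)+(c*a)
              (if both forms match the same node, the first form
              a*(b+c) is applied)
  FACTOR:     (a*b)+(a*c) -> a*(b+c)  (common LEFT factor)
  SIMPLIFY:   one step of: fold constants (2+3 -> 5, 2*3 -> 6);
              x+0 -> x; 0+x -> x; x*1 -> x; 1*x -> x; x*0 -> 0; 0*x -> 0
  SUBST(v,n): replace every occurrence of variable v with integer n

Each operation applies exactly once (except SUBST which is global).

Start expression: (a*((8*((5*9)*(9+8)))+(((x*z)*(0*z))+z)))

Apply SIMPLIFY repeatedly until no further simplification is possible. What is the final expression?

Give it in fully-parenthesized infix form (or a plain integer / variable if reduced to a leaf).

Answer: (a*(6120+z))

Derivation:
Start: (a*((8*((5*9)*(9+8)))+(((x*z)*(0*z))+z)))
Step 1: at RLRL: (5*9) -> 45; overall: (a*((8*((5*9)*(9+8)))+(((x*z)*(0*z))+z))) -> (a*((8*(45*(9+8)))+(((x*z)*(0*z))+z)))
Step 2: at RLRR: (9+8) -> 17; overall: (a*((8*(45*(9+8)))+(((x*z)*(0*z))+z))) -> (a*((8*(45*17))+(((x*z)*(0*z))+z)))
Step 3: at RLR: (45*17) -> 765; overall: (a*((8*(45*17))+(((x*z)*(0*z))+z))) -> (a*((8*765)+(((x*z)*(0*z))+z)))
Step 4: at RL: (8*765) -> 6120; overall: (a*((8*765)+(((x*z)*(0*z))+z))) -> (a*(6120+(((x*z)*(0*z))+z)))
Step 5: at RRLR: (0*z) -> 0; overall: (a*(6120+(((x*z)*(0*z))+z))) -> (a*(6120+(((x*z)*0)+z)))
Step 6: at RRL: ((x*z)*0) -> 0; overall: (a*(6120+(((x*z)*0)+z))) -> (a*(6120+(0+z)))
Step 7: at RR: (0+z) -> z; overall: (a*(6120+(0+z))) -> (a*(6120+z))
Fixed point: (a*(6120+z))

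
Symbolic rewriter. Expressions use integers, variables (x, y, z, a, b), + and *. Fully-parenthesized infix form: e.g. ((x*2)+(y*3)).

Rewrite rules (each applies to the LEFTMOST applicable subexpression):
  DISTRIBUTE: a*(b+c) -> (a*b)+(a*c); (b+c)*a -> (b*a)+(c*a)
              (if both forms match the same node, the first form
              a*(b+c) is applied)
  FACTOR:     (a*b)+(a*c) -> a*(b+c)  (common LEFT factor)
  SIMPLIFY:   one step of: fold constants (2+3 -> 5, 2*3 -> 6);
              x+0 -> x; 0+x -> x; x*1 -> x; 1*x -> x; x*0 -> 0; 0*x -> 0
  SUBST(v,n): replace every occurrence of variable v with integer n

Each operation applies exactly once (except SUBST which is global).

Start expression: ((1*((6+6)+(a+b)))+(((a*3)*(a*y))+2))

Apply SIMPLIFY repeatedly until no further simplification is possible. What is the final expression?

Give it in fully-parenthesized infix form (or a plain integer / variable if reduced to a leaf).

Start: ((1*((6+6)+(a+b)))+(((a*3)*(a*y))+2))
Step 1: at L: (1*((6+6)+(a+b))) -> ((6+6)+(a+b)); overall: ((1*((6+6)+(a+b)))+(((a*3)*(a*y))+2)) -> (((6+6)+(a+b))+(((a*3)*(a*y))+2))
Step 2: at LL: (6+6) -> 12; overall: (((6+6)+(a+b))+(((a*3)*(a*y))+2)) -> ((12+(a+b))+(((a*3)*(a*y))+2))
Fixed point: ((12+(a+b))+(((a*3)*(a*y))+2))

Answer: ((12+(a+b))+(((a*3)*(a*y))+2))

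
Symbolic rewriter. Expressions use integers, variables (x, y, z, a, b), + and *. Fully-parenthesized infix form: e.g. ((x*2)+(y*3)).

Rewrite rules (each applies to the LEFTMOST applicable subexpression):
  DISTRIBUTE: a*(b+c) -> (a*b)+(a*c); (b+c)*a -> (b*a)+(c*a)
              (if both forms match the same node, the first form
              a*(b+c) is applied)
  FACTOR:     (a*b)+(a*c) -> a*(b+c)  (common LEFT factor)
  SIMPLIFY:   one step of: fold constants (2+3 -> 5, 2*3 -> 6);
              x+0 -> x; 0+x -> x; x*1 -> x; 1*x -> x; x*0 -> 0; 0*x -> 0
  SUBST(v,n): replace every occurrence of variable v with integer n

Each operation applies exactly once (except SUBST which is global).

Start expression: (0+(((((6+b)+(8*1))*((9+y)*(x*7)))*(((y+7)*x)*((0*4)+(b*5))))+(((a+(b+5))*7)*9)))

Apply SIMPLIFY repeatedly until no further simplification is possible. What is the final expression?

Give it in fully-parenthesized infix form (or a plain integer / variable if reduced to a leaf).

Answer: (((((6+b)+8)*((9+y)*(x*7)))*(((y+7)*x)*(b*5)))+(((a+(b+5))*7)*9))

Derivation:
Start: (0+(((((6+b)+(8*1))*((9+y)*(x*7)))*(((y+7)*x)*((0*4)+(b*5))))+(((a+(b+5))*7)*9)))
Step 1: at root: (0+(((((6+b)+(8*1))*((9+y)*(x*7)))*(((y+7)*x)*((0*4)+(b*5))))+(((a+(b+5))*7)*9))) -> (((((6+b)+(8*1))*((9+y)*(x*7)))*(((y+7)*x)*((0*4)+(b*5))))+(((a+(b+5))*7)*9)); overall: (0+(((((6+b)+(8*1))*((9+y)*(x*7)))*(((y+7)*x)*((0*4)+(b*5))))+(((a+(b+5))*7)*9))) -> (((((6+b)+(8*1))*((9+y)*(x*7)))*(((y+7)*x)*((0*4)+(b*5))))+(((a+(b+5))*7)*9))
Step 2: at LLLR: (8*1) -> 8; overall: (((((6+b)+(8*1))*((9+y)*(x*7)))*(((y+7)*x)*((0*4)+(b*5))))+(((a+(b+5))*7)*9)) -> (((((6+b)+8)*((9+y)*(x*7)))*(((y+7)*x)*((0*4)+(b*5))))+(((a+(b+5))*7)*9))
Step 3: at LRRL: (0*4) -> 0; overall: (((((6+b)+8)*((9+y)*(x*7)))*(((y+7)*x)*((0*4)+(b*5))))+(((a+(b+5))*7)*9)) -> (((((6+b)+8)*((9+y)*(x*7)))*(((y+7)*x)*(0+(b*5))))+(((a+(b+5))*7)*9))
Step 4: at LRR: (0+(b*5)) -> (b*5); overall: (((((6+b)+8)*((9+y)*(x*7)))*(((y+7)*x)*(0+(b*5))))+(((a+(b+5))*7)*9)) -> (((((6+b)+8)*((9+y)*(x*7)))*(((y+7)*x)*(b*5)))+(((a+(b+5))*7)*9))
Fixed point: (((((6+b)+8)*((9+y)*(x*7)))*(((y+7)*x)*(b*5)))+(((a+(b+5))*7)*9))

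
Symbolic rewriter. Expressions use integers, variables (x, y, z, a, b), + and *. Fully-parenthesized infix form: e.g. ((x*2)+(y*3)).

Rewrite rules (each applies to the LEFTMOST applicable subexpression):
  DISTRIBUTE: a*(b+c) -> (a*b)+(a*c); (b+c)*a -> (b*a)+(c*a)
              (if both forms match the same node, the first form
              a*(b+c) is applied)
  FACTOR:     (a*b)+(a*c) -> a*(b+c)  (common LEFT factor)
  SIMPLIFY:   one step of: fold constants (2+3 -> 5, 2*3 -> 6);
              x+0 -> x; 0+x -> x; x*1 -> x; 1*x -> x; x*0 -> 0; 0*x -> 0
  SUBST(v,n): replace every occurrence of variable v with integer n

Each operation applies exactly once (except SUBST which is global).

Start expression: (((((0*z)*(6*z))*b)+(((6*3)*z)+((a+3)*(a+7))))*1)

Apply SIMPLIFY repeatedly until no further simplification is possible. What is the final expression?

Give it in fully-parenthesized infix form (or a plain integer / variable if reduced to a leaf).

Answer: ((18*z)+((a+3)*(a+7)))

Derivation:
Start: (((((0*z)*(6*z))*b)+(((6*3)*z)+((a+3)*(a+7))))*1)
Step 1: at root: (((((0*z)*(6*z))*b)+(((6*3)*z)+((a+3)*(a+7))))*1) -> ((((0*z)*(6*z))*b)+(((6*3)*z)+((a+3)*(a+7)))); overall: (((((0*z)*(6*z))*b)+(((6*3)*z)+((a+3)*(a+7))))*1) -> ((((0*z)*(6*z))*b)+(((6*3)*z)+((a+3)*(a+7))))
Step 2: at LLL: (0*z) -> 0; overall: ((((0*z)*(6*z))*b)+(((6*3)*z)+((a+3)*(a+7)))) -> (((0*(6*z))*b)+(((6*3)*z)+((a+3)*(a+7))))
Step 3: at LL: (0*(6*z)) -> 0; overall: (((0*(6*z))*b)+(((6*3)*z)+((a+3)*(a+7)))) -> ((0*b)+(((6*3)*z)+((a+3)*(a+7))))
Step 4: at L: (0*b) -> 0; overall: ((0*b)+(((6*3)*z)+((a+3)*(a+7)))) -> (0+(((6*3)*z)+((a+3)*(a+7))))
Step 5: at root: (0+(((6*3)*z)+((a+3)*(a+7)))) -> (((6*3)*z)+((a+3)*(a+7))); overall: (0+(((6*3)*z)+((a+3)*(a+7)))) -> (((6*3)*z)+((a+3)*(a+7)))
Step 6: at LL: (6*3) -> 18; overall: (((6*3)*z)+((a+3)*(a+7))) -> ((18*z)+((a+3)*(a+7)))
Fixed point: ((18*z)+((a+3)*(a+7)))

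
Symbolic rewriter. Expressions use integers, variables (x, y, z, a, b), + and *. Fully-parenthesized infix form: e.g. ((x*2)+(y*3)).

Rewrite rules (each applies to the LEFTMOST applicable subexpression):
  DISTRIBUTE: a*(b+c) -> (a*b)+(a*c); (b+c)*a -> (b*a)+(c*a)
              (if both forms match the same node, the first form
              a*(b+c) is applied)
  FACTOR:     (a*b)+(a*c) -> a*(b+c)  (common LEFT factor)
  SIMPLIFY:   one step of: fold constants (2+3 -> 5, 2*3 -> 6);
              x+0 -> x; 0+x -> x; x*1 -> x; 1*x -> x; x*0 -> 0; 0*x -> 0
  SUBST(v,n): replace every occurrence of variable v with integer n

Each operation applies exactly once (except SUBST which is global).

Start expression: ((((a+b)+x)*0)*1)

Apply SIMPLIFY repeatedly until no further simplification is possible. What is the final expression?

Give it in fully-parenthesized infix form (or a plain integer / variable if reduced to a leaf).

Start: ((((a+b)+x)*0)*1)
Step 1: at root: ((((a+b)+x)*0)*1) -> (((a+b)+x)*0); overall: ((((a+b)+x)*0)*1) -> (((a+b)+x)*0)
Step 2: at root: (((a+b)+x)*0) -> 0; overall: (((a+b)+x)*0) -> 0
Fixed point: 0

Answer: 0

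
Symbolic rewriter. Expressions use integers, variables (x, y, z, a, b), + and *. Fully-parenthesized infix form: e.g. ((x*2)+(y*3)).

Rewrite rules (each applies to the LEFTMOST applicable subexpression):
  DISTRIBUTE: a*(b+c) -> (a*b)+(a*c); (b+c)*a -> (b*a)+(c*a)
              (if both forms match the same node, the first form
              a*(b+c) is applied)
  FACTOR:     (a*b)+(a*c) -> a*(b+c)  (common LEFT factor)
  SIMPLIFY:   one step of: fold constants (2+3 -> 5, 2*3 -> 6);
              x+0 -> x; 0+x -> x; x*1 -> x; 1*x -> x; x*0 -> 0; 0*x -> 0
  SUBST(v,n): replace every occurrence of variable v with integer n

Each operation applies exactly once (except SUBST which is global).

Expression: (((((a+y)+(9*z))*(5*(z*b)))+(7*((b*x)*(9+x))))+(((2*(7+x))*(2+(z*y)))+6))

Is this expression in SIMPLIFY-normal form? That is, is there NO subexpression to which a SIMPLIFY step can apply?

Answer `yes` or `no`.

Expression: (((((a+y)+(9*z))*(5*(z*b)))+(7*((b*x)*(9+x))))+(((2*(7+x))*(2+(z*y)))+6))
Scanning for simplifiable subexpressions (pre-order)...
  at root: (((((a+y)+(9*z))*(5*(z*b)))+(7*((b*x)*(9+x))))+(((2*(7+x))*(2+(z*y)))+6)) (not simplifiable)
  at L: ((((a+y)+(9*z))*(5*(z*b)))+(7*((b*x)*(9+x)))) (not simplifiable)
  at LL: (((a+y)+(9*z))*(5*(z*b))) (not simplifiable)
  at LLL: ((a+y)+(9*z)) (not simplifiable)
  at LLLL: (a+y) (not simplifiable)
  at LLLR: (9*z) (not simplifiable)
  at LLR: (5*(z*b)) (not simplifiable)
  at LLRR: (z*b) (not simplifiable)
  at LR: (7*((b*x)*(9+x))) (not simplifiable)
  at LRR: ((b*x)*(9+x)) (not simplifiable)
  at LRRL: (b*x) (not simplifiable)
  at LRRR: (9+x) (not simplifiable)
  at R: (((2*(7+x))*(2+(z*y)))+6) (not simplifiable)
  at RL: ((2*(7+x))*(2+(z*y))) (not simplifiable)
  at RLL: (2*(7+x)) (not simplifiable)
  at RLLR: (7+x) (not simplifiable)
  at RLR: (2+(z*y)) (not simplifiable)
  at RLRR: (z*y) (not simplifiable)
Result: no simplifiable subexpression found -> normal form.

Answer: yes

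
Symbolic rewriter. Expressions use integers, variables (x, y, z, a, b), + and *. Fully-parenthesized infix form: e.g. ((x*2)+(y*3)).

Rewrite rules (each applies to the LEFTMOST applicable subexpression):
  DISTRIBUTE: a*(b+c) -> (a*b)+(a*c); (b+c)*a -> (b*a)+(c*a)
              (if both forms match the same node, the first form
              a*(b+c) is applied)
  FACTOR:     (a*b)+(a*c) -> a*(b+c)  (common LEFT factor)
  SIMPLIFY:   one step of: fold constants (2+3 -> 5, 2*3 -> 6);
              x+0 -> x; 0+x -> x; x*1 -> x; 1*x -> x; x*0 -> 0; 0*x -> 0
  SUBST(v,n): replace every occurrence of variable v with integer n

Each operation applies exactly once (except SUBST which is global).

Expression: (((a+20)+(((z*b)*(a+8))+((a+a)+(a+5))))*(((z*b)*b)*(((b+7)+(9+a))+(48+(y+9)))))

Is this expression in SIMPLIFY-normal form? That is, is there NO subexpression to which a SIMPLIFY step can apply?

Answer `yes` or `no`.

Answer: yes

Derivation:
Expression: (((a+20)+(((z*b)*(a+8))+((a+a)+(a+5))))*(((z*b)*b)*(((b+7)+(9+a))+(48+(y+9)))))
Scanning for simplifiable subexpressions (pre-order)...
  at root: (((a+20)+(((z*b)*(a+8))+((a+a)+(a+5))))*(((z*b)*b)*(((b+7)+(9+a))+(48+(y+9))))) (not simplifiable)
  at L: ((a+20)+(((z*b)*(a+8))+((a+a)+(a+5)))) (not simplifiable)
  at LL: (a+20) (not simplifiable)
  at LR: (((z*b)*(a+8))+((a+a)+(a+5))) (not simplifiable)
  at LRL: ((z*b)*(a+8)) (not simplifiable)
  at LRLL: (z*b) (not simplifiable)
  at LRLR: (a+8) (not simplifiable)
  at LRR: ((a+a)+(a+5)) (not simplifiable)
  at LRRL: (a+a) (not simplifiable)
  at LRRR: (a+5) (not simplifiable)
  at R: (((z*b)*b)*(((b+7)+(9+a))+(48+(y+9)))) (not simplifiable)
  at RL: ((z*b)*b) (not simplifiable)
  at RLL: (z*b) (not simplifiable)
  at RR: (((b+7)+(9+a))+(48+(y+9))) (not simplifiable)
  at RRL: ((b+7)+(9+a)) (not simplifiable)
  at RRLL: (b+7) (not simplifiable)
  at RRLR: (9+a) (not simplifiable)
  at RRR: (48+(y+9)) (not simplifiable)
  at RRRR: (y+9) (not simplifiable)
Result: no simplifiable subexpression found -> normal form.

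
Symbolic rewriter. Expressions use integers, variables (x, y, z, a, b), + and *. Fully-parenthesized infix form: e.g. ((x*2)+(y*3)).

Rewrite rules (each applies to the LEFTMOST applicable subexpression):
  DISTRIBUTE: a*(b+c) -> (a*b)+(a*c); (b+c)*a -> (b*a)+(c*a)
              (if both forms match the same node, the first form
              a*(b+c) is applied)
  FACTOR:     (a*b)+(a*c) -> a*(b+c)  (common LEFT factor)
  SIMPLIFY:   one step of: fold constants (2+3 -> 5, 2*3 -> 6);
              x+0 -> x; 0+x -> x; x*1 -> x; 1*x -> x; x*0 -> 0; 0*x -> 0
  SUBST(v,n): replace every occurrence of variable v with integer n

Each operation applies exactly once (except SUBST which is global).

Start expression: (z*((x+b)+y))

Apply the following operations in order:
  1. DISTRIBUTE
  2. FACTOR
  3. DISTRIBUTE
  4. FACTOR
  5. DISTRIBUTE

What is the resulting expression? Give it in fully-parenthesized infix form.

Start: (z*((x+b)+y))
Apply DISTRIBUTE at root (target: (z*((x+b)+y))): (z*((x+b)+y)) -> ((z*(x+b))+(z*y))
Apply FACTOR at root (target: ((z*(x+b))+(z*y))): ((z*(x+b))+(z*y)) -> (z*((x+b)+y))
Apply DISTRIBUTE at root (target: (z*((x+b)+y))): (z*((x+b)+y)) -> ((z*(x+b))+(z*y))
Apply FACTOR at root (target: ((z*(x+b))+(z*y))): ((z*(x+b))+(z*y)) -> (z*((x+b)+y))
Apply DISTRIBUTE at root (target: (z*((x+b)+y))): (z*((x+b)+y)) -> ((z*(x+b))+(z*y))

Answer: ((z*(x+b))+(z*y))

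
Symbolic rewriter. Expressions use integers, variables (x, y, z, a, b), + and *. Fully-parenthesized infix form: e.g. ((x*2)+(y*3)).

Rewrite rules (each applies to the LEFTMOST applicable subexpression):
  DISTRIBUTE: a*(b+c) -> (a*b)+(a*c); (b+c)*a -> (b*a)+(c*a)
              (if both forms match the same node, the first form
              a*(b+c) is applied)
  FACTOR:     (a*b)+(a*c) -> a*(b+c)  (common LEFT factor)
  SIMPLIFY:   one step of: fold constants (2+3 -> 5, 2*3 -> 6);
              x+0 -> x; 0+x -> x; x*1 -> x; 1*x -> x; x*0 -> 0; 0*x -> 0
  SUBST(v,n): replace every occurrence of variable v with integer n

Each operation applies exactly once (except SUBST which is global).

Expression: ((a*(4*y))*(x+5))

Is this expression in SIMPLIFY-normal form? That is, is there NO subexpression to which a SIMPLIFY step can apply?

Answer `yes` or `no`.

Answer: yes

Derivation:
Expression: ((a*(4*y))*(x+5))
Scanning for simplifiable subexpressions (pre-order)...
  at root: ((a*(4*y))*(x+5)) (not simplifiable)
  at L: (a*(4*y)) (not simplifiable)
  at LR: (4*y) (not simplifiable)
  at R: (x+5) (not simplifiable)
Result: no simplifiable subexpression found -> normal form.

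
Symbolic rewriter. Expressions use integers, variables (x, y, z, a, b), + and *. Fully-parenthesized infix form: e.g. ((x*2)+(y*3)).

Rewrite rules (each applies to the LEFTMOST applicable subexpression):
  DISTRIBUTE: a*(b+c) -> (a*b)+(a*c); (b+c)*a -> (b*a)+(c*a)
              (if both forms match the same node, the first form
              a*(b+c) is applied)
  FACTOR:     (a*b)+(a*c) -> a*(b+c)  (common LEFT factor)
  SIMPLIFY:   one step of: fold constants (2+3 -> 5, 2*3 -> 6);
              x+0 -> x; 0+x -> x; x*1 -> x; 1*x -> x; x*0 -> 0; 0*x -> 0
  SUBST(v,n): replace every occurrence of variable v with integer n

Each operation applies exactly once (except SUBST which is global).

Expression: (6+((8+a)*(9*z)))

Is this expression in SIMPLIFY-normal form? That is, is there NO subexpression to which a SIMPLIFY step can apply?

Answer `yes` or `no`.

Answer: yes

Derivation:
Expression: (6+((8+a)*(9*z)))
Scanning for simplifiable subexpressions (pre-order)...
  at root: (6+((8+a)*(9*z))) (not simplifiable)
  at R: ((8+a)*(9*z)) (not simplifiable)
  at RL: (8+a) (not simplifiable)
  at RR: (9*z) (not simplifiable)
Result: no simplifiable subexpression found -> normal form.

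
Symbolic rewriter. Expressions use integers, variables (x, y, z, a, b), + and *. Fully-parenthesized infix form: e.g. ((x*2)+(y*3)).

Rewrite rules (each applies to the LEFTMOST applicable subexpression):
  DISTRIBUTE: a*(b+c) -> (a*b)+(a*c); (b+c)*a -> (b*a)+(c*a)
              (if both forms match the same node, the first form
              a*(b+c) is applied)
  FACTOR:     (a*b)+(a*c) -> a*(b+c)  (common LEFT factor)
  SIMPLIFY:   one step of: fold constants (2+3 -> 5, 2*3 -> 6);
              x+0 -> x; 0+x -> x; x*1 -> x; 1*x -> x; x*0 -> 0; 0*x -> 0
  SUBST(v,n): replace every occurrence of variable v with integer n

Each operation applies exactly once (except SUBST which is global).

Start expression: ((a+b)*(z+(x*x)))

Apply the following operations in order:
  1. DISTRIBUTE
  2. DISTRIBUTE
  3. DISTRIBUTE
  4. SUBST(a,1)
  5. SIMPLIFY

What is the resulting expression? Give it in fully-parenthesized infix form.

Start: ((a+b)*(z+(x*x)))
Apply DISTRIBUTE at root (target: ((a+b)*(z+(x*x)))): ((a+b)*(z+(x*x))) -> (((a+b)*z)+((a+b)*(x*x)))
Apply DISTRIBUTE at L (target: ((a+b)*z)): (((a+b)*z)+((a+b)*(x*x))) -> (((a*z)+(b*z))+((a+b)*(x*x)))
Apply DISTRIBUTE at R (target: ((a+b)*(x*x))): (((a*z)+(b*z))+((a+b)*(x*x))) -> (((a*z)+(b*z))+((a*(x*x))+(b*(x*x))))
Apply SUBST(a,1): (((a*z)+(b*z))+((a*(x*x))+(b*(x*x)))) -> (((1*z)+(b*z))+((1*(x*x))+(b*(x*x))))
Apply SIMPLIFY at LL (target: (1*z)): (((1*z)+(b*z))+((1*(x*x))+(b*(x*x)))) -> ((z+(b*z))+((1*(x*x))+(b*(x*x))))

Answer: ((z+(b*z))+((1*(x*x))+(b*(x*x))))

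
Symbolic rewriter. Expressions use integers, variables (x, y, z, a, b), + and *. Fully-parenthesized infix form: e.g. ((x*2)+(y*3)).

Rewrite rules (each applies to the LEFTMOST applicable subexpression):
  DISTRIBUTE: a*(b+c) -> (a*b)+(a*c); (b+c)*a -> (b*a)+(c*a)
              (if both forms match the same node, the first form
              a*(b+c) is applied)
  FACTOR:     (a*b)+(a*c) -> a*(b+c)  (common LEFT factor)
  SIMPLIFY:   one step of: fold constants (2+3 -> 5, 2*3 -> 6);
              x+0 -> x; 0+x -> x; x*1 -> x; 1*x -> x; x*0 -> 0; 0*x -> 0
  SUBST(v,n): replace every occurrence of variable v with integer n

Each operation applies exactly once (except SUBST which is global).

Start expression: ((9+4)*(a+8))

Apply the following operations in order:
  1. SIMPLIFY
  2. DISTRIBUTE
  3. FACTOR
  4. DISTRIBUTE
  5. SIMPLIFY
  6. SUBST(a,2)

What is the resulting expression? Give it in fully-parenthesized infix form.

Start: ((9+4)*(a+8))
Apply SIMPLIFY at L (target: (9+4)): ((9+4)*(a+8)) -> (13*(a+8))
Apply DISTRIBUTE at root (target: (13*(a+8))): (13*(a+8)) -> ((13*a)+(13*8))
Apply FACTOR at root (target: ((13*a)+(13*8))): ((13*a)+(13*8)) -> (13*(a+8))
Apply DISTRIBUTE at root (target: (13*(a+8))): (13*(a+8)) -> ((13*a)+(13*8))
Apply SIMPLIFY at R (target: (13*8)): ((13*a)+(13*8)) -> ((13*a)+104)
Apply SUBST(a,2): ((13*a)+104) -> ((13*2)+104)

Answer: ((13*2)+104)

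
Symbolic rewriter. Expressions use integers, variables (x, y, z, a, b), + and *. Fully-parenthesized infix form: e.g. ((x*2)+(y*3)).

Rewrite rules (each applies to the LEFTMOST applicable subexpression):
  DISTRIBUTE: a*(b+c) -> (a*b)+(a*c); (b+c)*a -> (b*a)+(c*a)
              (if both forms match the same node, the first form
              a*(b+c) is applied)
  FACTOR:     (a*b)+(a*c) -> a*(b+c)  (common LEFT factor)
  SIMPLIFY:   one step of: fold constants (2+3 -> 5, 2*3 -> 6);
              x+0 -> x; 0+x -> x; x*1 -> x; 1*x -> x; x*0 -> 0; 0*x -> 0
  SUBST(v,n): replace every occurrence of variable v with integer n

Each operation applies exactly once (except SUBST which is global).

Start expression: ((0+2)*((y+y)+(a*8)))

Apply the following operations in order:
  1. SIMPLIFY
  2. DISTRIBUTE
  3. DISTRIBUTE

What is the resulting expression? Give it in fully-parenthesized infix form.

Start: ((0+2)*((y+y)+(a*8)))
Apply SIMPLIFY at L (target: (0+2)): ((0+2)*((y+y)+(a*8))) -> (2*((y+y)+(a*8)))
Apply DISTRIBUTE at root (target: (2*((y+y)+(a*8)))): (2*((y+y)+(a*8))) -> ((2*(y+y))+(2*(a*8)))
Apply DISTRIBUTE at L (target: (2*(y+y))): ((2*(y+y))+(2*(a*8))) -> (((2*y)+(2*y))+(2*(a*8)))

Answer: (((2*y)+(2*y))+(2*(a*8)))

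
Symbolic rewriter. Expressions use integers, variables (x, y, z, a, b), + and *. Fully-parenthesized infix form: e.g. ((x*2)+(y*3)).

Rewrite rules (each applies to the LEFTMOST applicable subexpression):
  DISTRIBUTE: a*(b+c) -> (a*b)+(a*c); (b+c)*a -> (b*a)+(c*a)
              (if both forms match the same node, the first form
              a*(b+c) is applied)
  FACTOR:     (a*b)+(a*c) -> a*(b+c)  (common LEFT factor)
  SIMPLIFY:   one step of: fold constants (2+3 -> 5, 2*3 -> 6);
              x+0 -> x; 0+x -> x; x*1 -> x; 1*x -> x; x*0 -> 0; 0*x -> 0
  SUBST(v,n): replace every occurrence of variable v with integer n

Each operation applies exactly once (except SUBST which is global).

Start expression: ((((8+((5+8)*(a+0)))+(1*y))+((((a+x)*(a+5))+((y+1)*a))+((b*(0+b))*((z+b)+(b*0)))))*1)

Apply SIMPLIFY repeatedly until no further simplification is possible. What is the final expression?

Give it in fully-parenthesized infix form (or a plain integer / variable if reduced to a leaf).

Start: ((((8+((5+8)*(a+0)))+(1*y))+((((a+x)*(a+5))+((y+1)*a))+((b*(0+b))*((z+b)+(b*0)))))*1)
Step 1: at root: ((((8+((5+8)*(a+0)))+(1*y))+((((a+x)*(a+5))+((y+1)*a))+((b*(0+b))*((z+b)+(b*0)))))*1) -> (((8+((5+8)*(a+0)))+(1*y))+((((a+x)*(a+5))+((y+1)*a))+((b*(0+b))*((z+b)+(b*0))))); overall: ((((8+((5+8)*(a+0)))+(1*y))+((((a+x)*(a+5))+((y+1)*a))+((b*(0+b))*((z+b)+(b*0)))))*1) -> (((8+((5+8)*(a+0)))+(1*y))+((((a+x)*(a+5))+((y+1)*a))+((b*(0+b))*((z+b)+(b*0)))))
Step 2: at LLRL: (5+8) -> 13; overall: (((8+((5+8)*(a+0)))+(1*y))+((((a+x)*(a+5))+((y+1)*a))+((b*(0+b))*((z+b)+(b*0))))) -> (((8+(13*(a+0)))+(1*y))+((((a+x)*(a+5))+((y+1)*a))+((b*(0+b))*((z+b)+(b*0)))))
Step 3: at LLRR: (a+0) -> a; overall: (((8+(13*(a+0)))+(1*y))+((((a+x)*(a+5))+((y+1)*a))+((b*(0+b))*((z+b)+(b*0))))) -> (((8+(13*a))+(1*y))+((((a+x)*(a+5))+((y+1)*a))+((b*(0+b))*((z+b)+(b*0)))))
Step 4: at LR: (1*y) -> y; overall: (((8+(13*a))+(1*y))+((((a+x)*(a+5))+((y+1)*a))+((b*(0+b))*((z+b)+(b*0))))) -> (((8+(13*a))+y)+((((a+x)*(a+5))+((y+1)*a))+((b*(0+b))*((z+b)+(b*0)))))
Step 5: at RRLR: (0+b) -> b; overall: (((8+(13*a))+y)+((((a+x)*(a+5))+((y+1)*a))+((b*(0+b))*((z+b)+(b*0))))) -> (((8+(13*a))+y)+((((a+x)*(a+5))+((y+1)*a))+((b*b)*((z+b)+(b*0)))))
Step 6: at RRRR: (b*0) -> 0; overall: (((8+(13*a))+y)+((((a+x)*(a+5))+((y+1)*a))+((b*b)*((z+b)+(b*0))))) -> (((8+(13*a))+y)+((((a+x)*(a+5))+((y+1)*a))+((b*b)*((z+b)+0))))
Step 7: at RRR: ((z+b)+0) -> (z+b); overall: (((8+(13*a))+y)+((((a+x)*(a+5))+((y+1)*a))+((b*b)*((z+b)+0)))) -> (((8+(13*a))+y)+((((a+x)*(a+5))+((y+1)*a))+((b*b)*(z+b))))
Fixed point: (((8+(13*a))+y)+((((a+x)*(a+5))+((y+1)*a))+((b*b)*(z+b))))

Answer: (((8+(13*a))+y)+((((a+x)*(a+5))+((y+1)*a))+((b*b)*(z+b))))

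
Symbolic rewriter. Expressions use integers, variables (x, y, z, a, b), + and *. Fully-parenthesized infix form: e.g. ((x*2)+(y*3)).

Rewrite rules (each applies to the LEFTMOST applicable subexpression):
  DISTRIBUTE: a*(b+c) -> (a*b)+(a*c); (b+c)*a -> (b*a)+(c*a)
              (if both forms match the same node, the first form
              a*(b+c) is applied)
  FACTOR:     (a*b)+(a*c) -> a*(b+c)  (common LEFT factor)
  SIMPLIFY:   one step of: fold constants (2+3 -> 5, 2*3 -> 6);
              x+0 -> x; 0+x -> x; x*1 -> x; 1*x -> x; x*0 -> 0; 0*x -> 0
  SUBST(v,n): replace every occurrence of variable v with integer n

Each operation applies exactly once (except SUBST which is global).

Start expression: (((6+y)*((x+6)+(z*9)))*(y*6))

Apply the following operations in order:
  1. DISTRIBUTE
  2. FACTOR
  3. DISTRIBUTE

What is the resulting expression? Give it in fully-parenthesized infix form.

Answer: ((((6+y)*(x+6))+((6+y)*(z*9)))*(y*6))

Derivation:
Start: (((6+y)*((x+6)+(z*9)))*(y*6))
Apply DISTRIBUTE at L (target: ((6+y)*((x+6)+(z*9)))): (((6+y)*((x+6)+(z*9)))*(y*6)) -> ((((6+y)*(x+6))+((6+y)*(z*9)))*(y*6))
Apply FACTOR at L (target: (((6+y)*(x+6))+((6+y)*(z*9)))): ((((6+y)*(x+6))+((6+y)*(z*9)))*(y*6)) -> (((6+y)*((x+6)+(z*9)))*(y*6))
Apply DISTRIBUTE at L (target: ((6+y)*((x+6)+(z*9)))): (((6+y)*((x+6)+(z*9)))*(y*6)) -> ((((6+y)*(x+6))+((6+y)*(z*9)))*(y*6))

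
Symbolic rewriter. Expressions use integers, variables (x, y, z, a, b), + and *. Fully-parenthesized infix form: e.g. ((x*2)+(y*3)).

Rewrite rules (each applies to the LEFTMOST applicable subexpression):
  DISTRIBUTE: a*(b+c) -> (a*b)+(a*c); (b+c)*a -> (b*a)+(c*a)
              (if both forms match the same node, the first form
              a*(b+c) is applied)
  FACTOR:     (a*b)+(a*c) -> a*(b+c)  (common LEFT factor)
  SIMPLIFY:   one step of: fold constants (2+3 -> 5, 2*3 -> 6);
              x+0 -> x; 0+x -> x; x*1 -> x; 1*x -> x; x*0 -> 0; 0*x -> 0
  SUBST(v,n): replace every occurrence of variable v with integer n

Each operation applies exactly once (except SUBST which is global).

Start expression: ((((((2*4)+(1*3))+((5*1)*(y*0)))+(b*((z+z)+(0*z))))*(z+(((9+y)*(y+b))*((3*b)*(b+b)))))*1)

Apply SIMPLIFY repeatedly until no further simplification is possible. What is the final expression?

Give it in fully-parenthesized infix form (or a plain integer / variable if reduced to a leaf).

Answer: ((11+(b*(z+z)))*(z+(((9+y)*(y+b))*((3*b)*(b+b)))))

Derivation:
Start: ((((((2*4)+(1*3))+((5*1)*(y*0)))+(b*((z+z)+(0*z))))*(z+(((9+y)*(y+b))*((3*b)*(b+b)))))*1)
Step 1: at root: ((((((2*4)+(1*3))+((5*1)*(y*0)))+(b*((z+z)+(0*z))))*(z+(((9+y)*(y+b))*((3*b)*(b+b)))))*1) -> (((((2*4)+(1*3))+((5*1)*(y*0)))+(b*((z+z)+(0*z))))*(z+(((9+y)*(y+b))*((3*b)*(b+b))))); overall: ((((((2*4)+(1*3))+((5*1)*(y*0)))+(b*((z+z)+(0*z))))*(z+(((9+y)*(y+b))*((3*b)*(b+b)))))*1) -> (((((2*4)+(1*3))+((5*1)*(y*0)))+(b*((z+z)+(0*z))))*(z+(((9+y)*(y+b))*((3*b)*(b+b)))))
Step 2: at LLLL: (2*4) -> 8; overall: (((((2*4)+(1*3))+((5*1)*(y*0)))+(b*((z+z)+(0*z))))*(z+(((9+y)*(y+b))*((3*b)*(b+b))))) -> ((((8+(1*3))+((5*1)*(y*0)))+(b*((z+z)+(0*z))))*(z+(((9+y)*(y+b))*((3*b)*(b+b)))))
Step 3: at LLLR: (1*3) -> 3; overall: ((((8+(1*3))+((5*1)*(y*0)))+(b*((z+z)+(0*z))))*(z+(((9+y)*(y+b))*((3*b)*(b+b))))) -> ((((8+3)+((5*1)*(y*0)))+(b*((z+z)+(0*z))))*(z+(((9+y)*(y+b))*((3*b)*(b+b)))))
Step 4: at LLL: (8+3) -> 11; overall: ((((8+3)+((5*1)*(y*0)))+(b*((z+z)+(0*z))))*(z+(((9+y)*(y+b))*((3*b)*(b+b))))) -> (((11+((5*1)*(y*0)))+(b*((z+z)+(0*z))))*(z+(((9+y)*(y+b))*((3*b)*(b+b)))))
Step 5: at LLRL: (5*1) -> 5; overall: (((11+((5*1)*(y*0)))+(b*((z+z)+(0*z))))*(z+(((9+y)*(y+b))*((3*b)*(b+b))))) -> (((11+(5*(y*0)))+(b*((z+z)+(0*z))))*(z+(((9+y)*(y+b))*((3*b)*(b+b)))))
Step 6: at LLRR: (y*0) -> 0; overall: (((11+(5*(y*0)))+(b*((z+z)+(0*z))))*(z+(((9+y)*(y+b))*((3*b)*(b+b))))) -> (((11+(5*0))+(b*((z+z)+(0*z))))*(z+(((9+y)*(y+b))*((3*b)*(b+b)))))
Step 7: at LLR: (5*0) -> 0; overall: (((11+(5*0))+(b*((z+z)+(0*z))))*(z+(((9+y)*(y+b))*((3*b)*(b+b))))) -> (((11+0)+(b*((z+z)+(0*z))))*(z+(((9+y)*(y+b))*((3*b)*(b+b)))))
Step 8: at LL: (11+0) -> 11; overall: (((11+0)+(b*((z+z)+(0*z))))*(z+(((9+y)*(y+b))*((3*b)*(b+b))))) -> ((11+(b*((z+z)+(0*z))))*(z+(((9+y)*(y+b))*((3*b)*(b+b)))))
Step 9: at LRRR: (0*z) -> 0; overall: ((11+(b*((z+z)+(0*z))))*(z+(((9+y)*(y+b))*((3*b)*(b+b))))) -> ((11+(b*((z+z)+0)))*(z+(((9+y)*(y+b))*((3*b)*(b+b)))))
Step 10: at LRR: ((z+z)+0) -> (z+z); overall: ((11+(b*((z+z)+0)))*(z+(((9+y)*(y+b))*((3*b)*(b+b))))) -> ((11+(b*(z+z)))*(z+(((9+y)*(y+b))*((3*b)*(b+b)))))
Fixed point: ((11+(b*(z+z)))*(z+(((9+y)*(y+b))*((3*b)*(b+b)))))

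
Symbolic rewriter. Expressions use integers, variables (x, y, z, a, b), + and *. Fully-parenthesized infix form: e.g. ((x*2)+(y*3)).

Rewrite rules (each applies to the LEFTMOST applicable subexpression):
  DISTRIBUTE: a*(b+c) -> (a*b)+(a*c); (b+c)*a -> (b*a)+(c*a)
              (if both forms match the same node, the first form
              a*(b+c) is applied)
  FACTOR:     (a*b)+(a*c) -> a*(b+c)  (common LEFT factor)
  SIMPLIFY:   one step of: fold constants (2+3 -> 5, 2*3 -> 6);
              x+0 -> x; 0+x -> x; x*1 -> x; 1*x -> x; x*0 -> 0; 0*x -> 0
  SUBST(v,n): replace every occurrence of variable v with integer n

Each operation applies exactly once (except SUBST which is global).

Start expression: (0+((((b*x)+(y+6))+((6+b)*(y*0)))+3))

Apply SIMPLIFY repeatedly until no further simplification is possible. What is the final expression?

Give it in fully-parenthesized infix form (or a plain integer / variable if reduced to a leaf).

Start: (0+((((b*x)+(y+6))+((6+b)*(y*0)))+3))
Step 1: at root: (0+((((b*x)+(y+6))+((6+b)*(y*0)))+3)) -> ((((b*x)+(y+6))+((6+b)*(y*0)))+3); overall: (0+((((b*x)+(y+6))+((6+b)*(y*0)))+3)) -> ((((b*x)+(y+6))+((6+b)*(y*0)))+3)
Step 2: at LRR: (y*0) -> 0; overall: ((((b*x)+(y+6))+((6+b)*(y*0)))+3) -> ((((b*x)+(y+6))+((6+b)*0))+3)
Step 3: at LR: ((6+b)*0) -> 0; overall: ((((b*x)+(y+6))+((6+b)*0))+3) -> ((((b*x)+(y+6))+0)+3)
Step 4: at L: (((b*x)+(y+6))+0) -> ((b*x)+(y+6)); overall: ((((b*x)+(y+6))+0)+3) -> (((b*x)+(y+6))+3)
Fixed point: (((b*x)+(y+6))+3)

Answer: (((b*x)+(y+6))+3)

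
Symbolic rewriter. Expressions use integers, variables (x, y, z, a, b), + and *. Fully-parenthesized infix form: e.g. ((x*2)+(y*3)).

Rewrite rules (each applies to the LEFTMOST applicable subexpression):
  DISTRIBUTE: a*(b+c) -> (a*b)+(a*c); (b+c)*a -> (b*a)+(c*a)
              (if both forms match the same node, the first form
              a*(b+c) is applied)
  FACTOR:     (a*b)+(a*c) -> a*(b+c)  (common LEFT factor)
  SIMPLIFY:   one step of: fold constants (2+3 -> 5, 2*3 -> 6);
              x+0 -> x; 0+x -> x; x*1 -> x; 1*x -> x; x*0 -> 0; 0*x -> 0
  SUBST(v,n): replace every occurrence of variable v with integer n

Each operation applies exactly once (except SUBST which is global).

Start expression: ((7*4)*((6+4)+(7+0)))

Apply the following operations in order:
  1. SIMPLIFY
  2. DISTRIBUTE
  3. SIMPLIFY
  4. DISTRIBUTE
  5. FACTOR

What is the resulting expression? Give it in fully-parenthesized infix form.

Start: ((7*4)*((6+4)+(7+0)))
Apply SIMPLIFY at L (target: (7*4)): ((7*4)*((6+4)+(7+0))) -> (28*((6+4)+(7+0)))
Apply DISTRIBUTE at root (target: (28*((6+4)+(7+0)))): (28*((6+4)+(7+0))) -> ((28*(6+4))+(28*(7+0)))
Apply SIMPLIFY at LR (target: (6+4)): ((28*(6+4))+(28*(7+0))) -> ((28*10)+(28*(7+0)))
Apply DISTRIBUTE at R (target: (28*(7+0))): ((28*10)+(28*(7+0))) -> ((28*10)+((28*7)+(28*0)))
Apply FACTOR at R (target: ((28*7)+(28*0))): ((28*10)+((28*7)+(28*0))) -> ((28*10)+(28*(7+0)))

Answer: ((28*10)+(28*(7+0)))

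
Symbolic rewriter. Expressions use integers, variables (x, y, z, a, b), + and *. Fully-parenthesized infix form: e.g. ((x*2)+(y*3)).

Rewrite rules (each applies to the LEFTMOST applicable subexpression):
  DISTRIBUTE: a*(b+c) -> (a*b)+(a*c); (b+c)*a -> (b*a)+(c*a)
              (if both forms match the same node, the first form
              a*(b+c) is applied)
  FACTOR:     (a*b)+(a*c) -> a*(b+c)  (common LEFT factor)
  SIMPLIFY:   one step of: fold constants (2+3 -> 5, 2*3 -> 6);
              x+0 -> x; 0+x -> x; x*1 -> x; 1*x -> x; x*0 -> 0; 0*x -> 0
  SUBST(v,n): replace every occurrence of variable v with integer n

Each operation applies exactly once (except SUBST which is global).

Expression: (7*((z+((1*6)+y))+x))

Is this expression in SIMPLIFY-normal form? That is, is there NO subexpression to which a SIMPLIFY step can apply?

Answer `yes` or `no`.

Answer: no

Derivation:
Expression: (7*((z+((1*6)+y))+x))
Scanning for simplifiable subexpressions (pre-order)...
  at root: (7*((z+((1*6)+y))+x)) (not simplifiable)
  at R: ((z+((1*6)+y))+x) (not simplifiable)
  at RL: (z+((1*6)+y)) (not simplifiable)
  at RLR: ((1*6)+y) (not simplifiable)
  at RLRL: (1*6) (SIMPLIFIABLE)
Found simplifiable subexpr at path RLRL: (1*6)
One SIMPLIFY step would give: (7*((z+(6+y))+x))
-> NOT in normal form.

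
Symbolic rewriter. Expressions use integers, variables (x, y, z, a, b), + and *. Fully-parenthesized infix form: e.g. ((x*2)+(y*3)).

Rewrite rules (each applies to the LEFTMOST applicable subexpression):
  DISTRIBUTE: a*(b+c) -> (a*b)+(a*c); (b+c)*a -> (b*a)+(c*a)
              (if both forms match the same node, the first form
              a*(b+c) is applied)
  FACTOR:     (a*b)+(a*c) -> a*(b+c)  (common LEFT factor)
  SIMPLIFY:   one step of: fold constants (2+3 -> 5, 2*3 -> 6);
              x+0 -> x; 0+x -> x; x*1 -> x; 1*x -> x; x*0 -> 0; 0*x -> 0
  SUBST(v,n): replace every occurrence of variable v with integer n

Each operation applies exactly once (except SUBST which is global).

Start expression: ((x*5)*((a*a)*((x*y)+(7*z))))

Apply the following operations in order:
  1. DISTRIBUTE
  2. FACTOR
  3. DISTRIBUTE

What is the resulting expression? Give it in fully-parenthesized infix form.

Start: ((x*5)*((a*a)*((x*y)+(7*z))))
Apply DISTRIBUTE at R (target: ((a*a)*((x*y)+(7*z)))): ((x*5)*((a*a)*((x*y)+(7*z)))) -> ((x*5)*(((a*a)*(x*y))+((a*a)*(7*z))))
Apply FACTOR at R (target: (((a*a)*(x*y))+((a*a)*(7*z)))): ((x*5)*(((a*a)*(x*y))+((a*a)*(7*z)))) -> ((x*5)*((a*a)*((x*y)+(7*z))))
Apply DISTRIBUTE at R (target: ((a*a)*((x*y)+(7*z)))): ((x*5)*((a*a)*((x*y)+(7*z)))) -> ((x*5)*(((a*a)*(x*y))+((a*a)*(7*z))))

Answer: ((x*5)*(((a*a)*(x*y))+((a*a)*(7*z))))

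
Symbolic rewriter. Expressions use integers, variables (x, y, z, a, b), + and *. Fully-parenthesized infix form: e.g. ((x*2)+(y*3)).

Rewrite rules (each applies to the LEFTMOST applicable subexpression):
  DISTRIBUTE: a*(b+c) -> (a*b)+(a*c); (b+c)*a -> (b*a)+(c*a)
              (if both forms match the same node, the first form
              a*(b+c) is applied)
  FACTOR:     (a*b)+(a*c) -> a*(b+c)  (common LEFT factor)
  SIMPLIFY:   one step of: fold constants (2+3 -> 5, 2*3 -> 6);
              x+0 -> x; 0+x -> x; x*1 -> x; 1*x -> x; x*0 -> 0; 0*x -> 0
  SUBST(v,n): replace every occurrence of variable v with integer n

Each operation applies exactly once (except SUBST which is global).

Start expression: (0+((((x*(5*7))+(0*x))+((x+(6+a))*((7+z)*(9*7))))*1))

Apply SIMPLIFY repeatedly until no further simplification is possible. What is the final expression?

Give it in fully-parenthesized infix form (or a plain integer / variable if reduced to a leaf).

Start: (0+((((x*(5*7))+(0*x))+((x+(6+a))*((7+z)*(9*7))))*1))
Step 1: at root: (0+((((x*(5*7))+(0*x))+((x+(6+a))*((7+z)*(9*7))))*1)) -> ((((x*(5*7))+(0*x))+((x+(6+a))*((7+z)*(9*7))))*1); overall: (0+((((x*(5*7))+(0*x))+((x+(6+a))*((7+z)*(9*7))))*1)) -> ((((x*(5*7))+(0*x))+((x+(6+a))*((7+z)*(9*7))))*1)
Step 2: at root: ((((x*(5*7))+(0*x))+((x+(6+a))*((7+z)*(9*7))))*1) -> (((x*(5*7))+(0*x))+((x+(6+a))*((7+z)*(9*7)))); overall: ((((x*(5*7))+(0*x))+((x+(6+a))*((7+z)*(9*7))))*1) -> (((x*(5*7))+(0*x))+((x+(6+a))*((7+z)*(9*7))))
Step 3: at LLR: (5*7) -> 35; overall: (((x*(5*7))+(0*x))+((x+(6+a))*((7+z)*(9*7)))) -> (((x*35)+(0*x))+((x+(6+a))*((7+z)*(9*7))))
Step 4: at LR: (0*x) -> 0; overall: (((x*35)+(0*x))+((x+(6+a))*((7+z)*(9*7)))) -> (((x*35)+0)+((x+(6+a))*((7+z)*(9*7))))
Step 5: at L: ((x*35)+0) -> (x*35); overall: (((x*35)+0)+((x+(6+a))*((7+z)*(9*7)))) -> ((x*35)+((x+(6+a))*((7+z)*(9*7))))
Step 6: at RRR: (9*7) -> 63; overall: ((x*35)+((x+(6+a))*((7+z)*(9*7)))) -> ((x*35)+((x+(6+a))*((7+z)*63)))
Fixed point: ((x*35)+((x+(6+a))*((7+z)*63)))

Answer: ((x*35)+((x+(6+a))*((7+z)*63)))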